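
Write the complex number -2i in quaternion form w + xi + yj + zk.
0 - 2i + 0j + 0k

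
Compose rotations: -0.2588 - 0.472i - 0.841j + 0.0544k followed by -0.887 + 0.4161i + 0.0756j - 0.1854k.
0.4996 + 0.1592i + 0.7913j - 0.3145k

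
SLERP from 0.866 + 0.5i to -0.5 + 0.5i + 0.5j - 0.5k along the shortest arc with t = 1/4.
0.9325 + 0.2658i - 0.1728j + 0.1728k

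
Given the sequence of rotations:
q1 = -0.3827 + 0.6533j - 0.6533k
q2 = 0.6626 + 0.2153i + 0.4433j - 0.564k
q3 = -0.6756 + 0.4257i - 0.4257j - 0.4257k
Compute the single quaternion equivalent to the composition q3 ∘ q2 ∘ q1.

q2 · q1 = -0.9116 - 0.0035i + 0.4039j - 0.0764k
q3 · q2 · q1 = 0.7568 - 0.1812i + 0.1492j + 0.6101k
0.7568 - 0.1812i + 0.1492j + 0.6101k


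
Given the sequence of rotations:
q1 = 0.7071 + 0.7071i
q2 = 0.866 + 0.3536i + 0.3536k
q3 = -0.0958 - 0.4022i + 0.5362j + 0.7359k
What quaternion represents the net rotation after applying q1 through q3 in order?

q2 · q1 = 0.3623 + 0.8624i + 0.25j + 0.25k
q3 · q2 · q1 = -0.0059 - 0.2783i + 0.9055j - 0.3203k
-0.0059 - 0.2783i + 0.9055j - 0.3203k


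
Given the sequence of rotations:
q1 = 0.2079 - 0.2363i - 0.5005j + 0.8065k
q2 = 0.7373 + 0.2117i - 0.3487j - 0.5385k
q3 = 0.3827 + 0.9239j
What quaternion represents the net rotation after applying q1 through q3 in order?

q2 · q1 = 0.4631 - 0.681i - 0.485j + 0.2943k
q3 · q2 · q1 = 0.6253 + 0.0113i + 0.2422j + 0.7418k
0.6253 + 0.0113i + 0.2422j + 0.7418k


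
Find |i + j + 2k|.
√6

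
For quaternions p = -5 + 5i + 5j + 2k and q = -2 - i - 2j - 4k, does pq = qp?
No: pq = 33 - 21i + 18j + 11k ≠ 33 + 11i - 18j + 21k = qp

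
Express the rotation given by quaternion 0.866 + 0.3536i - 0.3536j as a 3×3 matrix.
[[0.7499, -0.2501, -0.6124], [-0.2501, 0.7499, -0.6124], [0.6124, 0.6124, 0.4999]]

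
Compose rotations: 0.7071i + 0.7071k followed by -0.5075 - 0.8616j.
-0.9681i + 0.2504k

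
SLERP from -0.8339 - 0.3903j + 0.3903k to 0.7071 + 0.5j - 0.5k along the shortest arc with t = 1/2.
-0.7744 - 0.4474j + 0.4474k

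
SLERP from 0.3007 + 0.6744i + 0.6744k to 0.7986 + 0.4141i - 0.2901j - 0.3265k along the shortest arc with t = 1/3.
0.5787 + 0.7063i - 0.1246j + 0.3882k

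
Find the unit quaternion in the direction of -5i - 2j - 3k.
-0.8111i - 0.3244j - 0.4867k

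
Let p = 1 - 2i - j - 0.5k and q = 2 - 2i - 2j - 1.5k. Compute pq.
-4.75 - 5.5i - 6j - 0.5k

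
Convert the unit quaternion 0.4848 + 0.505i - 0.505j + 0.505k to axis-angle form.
axis = (√3/3, -√3/3, √3/3), θ = 122°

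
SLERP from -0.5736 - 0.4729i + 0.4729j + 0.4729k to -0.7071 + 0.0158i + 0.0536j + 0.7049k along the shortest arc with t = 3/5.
-0.6951 - 0.1934i + 0.2374j + 0.6504k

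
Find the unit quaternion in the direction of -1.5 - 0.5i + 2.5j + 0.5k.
-0.5 - 0.1667i + 0.8333j + 0.1667k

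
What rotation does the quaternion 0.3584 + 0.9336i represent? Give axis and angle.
axis = (1, 0, 0), θ = 138°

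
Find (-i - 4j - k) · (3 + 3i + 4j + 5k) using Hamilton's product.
24 - 19i - 10j + 5k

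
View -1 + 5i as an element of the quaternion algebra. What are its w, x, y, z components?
-1 + 5i + 0j + 0k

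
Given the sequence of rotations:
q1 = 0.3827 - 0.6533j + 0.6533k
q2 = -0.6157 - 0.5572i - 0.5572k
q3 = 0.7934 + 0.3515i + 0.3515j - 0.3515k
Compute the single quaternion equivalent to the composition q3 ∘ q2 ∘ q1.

q2 · q1 = 0.1284 - 0.5773i + 0.7663j - 0.2515k
q3 · q2 · q1 = -0.053 - 0.2319i + 0.9444j + 0.2276k
-0.053 - 0.2319i + 0.9444j + 0.2276k


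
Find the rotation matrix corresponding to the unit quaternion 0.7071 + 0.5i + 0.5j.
[[0.5, 0.5, 0.7071], [0.5, 0.5, -0.7071], [-0.7071, 0.7071, 0]]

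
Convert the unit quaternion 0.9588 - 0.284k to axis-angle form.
axis = (0, 0, -1), θ = 33°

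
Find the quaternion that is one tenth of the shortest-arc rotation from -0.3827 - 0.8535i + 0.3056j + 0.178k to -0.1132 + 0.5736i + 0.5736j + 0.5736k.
-0.3538 - 0.906i + 0.214j + 0.0907k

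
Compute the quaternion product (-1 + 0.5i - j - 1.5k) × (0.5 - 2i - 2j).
-1.5 - 0.75i + 4.5j - 3.75k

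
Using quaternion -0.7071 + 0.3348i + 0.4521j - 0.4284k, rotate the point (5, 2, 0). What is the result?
(0.515, 5.36, 0.041)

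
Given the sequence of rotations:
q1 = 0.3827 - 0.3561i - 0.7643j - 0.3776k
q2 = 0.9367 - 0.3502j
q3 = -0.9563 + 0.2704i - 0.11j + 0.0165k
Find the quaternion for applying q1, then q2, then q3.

q2 · q1 = 0.0908 - 0.2013i - 0.8499j - 0.4784k
q3 · q2 · q1 = -0.118 + 0.2837i + 0.9288j + 0.207k
-0.118 + 0.2837i + 0.9288j + 0.207k


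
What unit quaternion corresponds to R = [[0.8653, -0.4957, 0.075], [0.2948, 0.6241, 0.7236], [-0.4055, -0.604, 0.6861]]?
0.891 - 0.3725i + 0.1348j + 0.2218k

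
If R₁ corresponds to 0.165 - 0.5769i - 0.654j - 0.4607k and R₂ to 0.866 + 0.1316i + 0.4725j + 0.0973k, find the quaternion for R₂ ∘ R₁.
0.5727 - 0.6319i - 0.4839j - 0.1964k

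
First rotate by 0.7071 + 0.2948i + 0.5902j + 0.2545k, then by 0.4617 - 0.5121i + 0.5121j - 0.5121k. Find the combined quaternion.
0.3055 + 0.2066i + 0.614j - 0.6978k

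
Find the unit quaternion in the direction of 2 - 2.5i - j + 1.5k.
0.5443 - 0.6804i - 0.2722j + 0.4082k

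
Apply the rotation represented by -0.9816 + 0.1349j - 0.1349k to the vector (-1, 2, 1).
(-1.722, 1.626, 0.626)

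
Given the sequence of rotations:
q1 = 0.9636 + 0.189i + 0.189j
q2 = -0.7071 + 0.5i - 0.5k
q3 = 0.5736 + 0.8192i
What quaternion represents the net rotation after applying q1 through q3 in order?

q2 · q1 = -0.7759 + 0.4427i - 0.2281j - 0.3873k
q3 · q2 · q1 = -0.8077 - 0.3817i + 0.1864j - 0.409k
-0.8077 - 0.3817i + 0.1864j - 0.409k


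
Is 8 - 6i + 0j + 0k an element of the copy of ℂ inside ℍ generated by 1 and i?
Yes. The quaternion 8 - 6i has j- and k-coefficients y = z = 0, so it lies in the complex subalgebra spanned by 1 and i.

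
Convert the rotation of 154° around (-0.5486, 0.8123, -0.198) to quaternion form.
0.225 - 0.5345i + 0.7915j - 0.1929k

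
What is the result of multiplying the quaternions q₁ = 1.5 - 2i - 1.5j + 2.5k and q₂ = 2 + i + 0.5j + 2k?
0.75 - 6.75i + 4.25j + 8.5k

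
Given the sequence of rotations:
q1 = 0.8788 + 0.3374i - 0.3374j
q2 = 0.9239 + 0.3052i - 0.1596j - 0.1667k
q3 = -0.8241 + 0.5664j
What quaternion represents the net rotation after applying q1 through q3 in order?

q2 · q1 = 0.6551 + 0.5237i - 0.5082j - 0.1956k
q3 · q2 · q1 = -0.252 - 0.5424i + 0.7899j - 0.1354k
-0.252 - 0.5424i + 0.7899j - 0.1354k


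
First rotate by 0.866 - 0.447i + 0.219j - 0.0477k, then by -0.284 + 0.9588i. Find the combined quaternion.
0.1826 + 0.9573i - 0.0165j + 0.2235k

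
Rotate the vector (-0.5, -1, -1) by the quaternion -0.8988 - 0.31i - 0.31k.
(-0.039, -0.337, -1.461)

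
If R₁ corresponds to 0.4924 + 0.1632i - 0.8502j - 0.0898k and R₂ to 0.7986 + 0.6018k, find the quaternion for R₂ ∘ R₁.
0.4473 + 0.642i - 0.5808j + 0.2246k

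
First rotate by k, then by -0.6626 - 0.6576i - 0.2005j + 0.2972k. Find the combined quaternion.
-0.2972 - 0.2005i + 0.6576j - 0.6626k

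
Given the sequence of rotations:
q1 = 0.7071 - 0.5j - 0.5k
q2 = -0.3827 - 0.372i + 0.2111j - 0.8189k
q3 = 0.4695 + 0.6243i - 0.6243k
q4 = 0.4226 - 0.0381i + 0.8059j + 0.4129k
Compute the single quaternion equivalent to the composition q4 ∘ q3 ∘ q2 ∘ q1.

q2 · q1 = -0.5745 - 0.778i + 0.1546j - 0.2017k
q3 · q2 · q1 = 0.0901 - 0.6274i + 0.6842j + 0.3605k
q4 · q3 · q2 · q1 = -0.6861 - 0.2606i + 0.1164j + 0.6691k
-0.6861 - 0.2606i + 0.1164j + 0.6691k


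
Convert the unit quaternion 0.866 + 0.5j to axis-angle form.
axis = (0, 1, 0), θ = π/3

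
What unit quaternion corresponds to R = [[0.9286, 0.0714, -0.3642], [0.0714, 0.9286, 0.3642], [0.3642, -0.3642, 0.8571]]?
0.9636 - 0.189i - 0.189j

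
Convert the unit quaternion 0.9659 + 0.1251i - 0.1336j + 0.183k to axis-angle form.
axis = (0.4833, -0.5162, 0.7071), θ = π/6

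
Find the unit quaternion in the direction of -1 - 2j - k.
-0.4082 - 0.8165j - 0.4082k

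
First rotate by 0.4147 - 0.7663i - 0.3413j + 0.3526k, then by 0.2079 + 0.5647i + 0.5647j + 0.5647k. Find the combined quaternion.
0.5126 + 0.4667i - 0.4686j + 0.5475k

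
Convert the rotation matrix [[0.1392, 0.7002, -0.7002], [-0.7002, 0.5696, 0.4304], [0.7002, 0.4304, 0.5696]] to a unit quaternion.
0.7547 - 0.4639j - 0.4639k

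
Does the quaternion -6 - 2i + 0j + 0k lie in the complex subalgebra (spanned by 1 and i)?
Yes. The quaternion -6 - 2i has j- and k-coefficients y = z = 0, so it lies in the complex subalgebra spanned by 1 and i.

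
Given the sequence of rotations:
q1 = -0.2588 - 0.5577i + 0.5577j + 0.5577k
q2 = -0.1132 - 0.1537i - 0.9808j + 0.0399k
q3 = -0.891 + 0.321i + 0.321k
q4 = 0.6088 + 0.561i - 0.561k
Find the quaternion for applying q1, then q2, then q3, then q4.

q2 · q1 = 0.4683 - 0.4663i + 0.2542j - 0.7062k
q3 · q2 · q1 = -0.0409 + 0.4842i - 0.1495j + 0.8611k
q4 · q3 · q2 · q1 = 0.1865 + 0.188i - 0.8457j + 0.4633k
0.1865 + 0.188i - 0.8457j + 0.4633k


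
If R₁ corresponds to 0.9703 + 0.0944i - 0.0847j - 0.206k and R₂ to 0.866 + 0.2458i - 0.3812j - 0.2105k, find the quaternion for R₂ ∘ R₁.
0.7414 + 0.3809i - 0.4125j - 0.3675k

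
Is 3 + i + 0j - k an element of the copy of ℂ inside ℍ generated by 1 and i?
No. The quaternion 3 + i - k has j-coefficient y = 0 and k-coefficient z = -1, not both zero, so it does not lie in the complex subalgebra spanned by 1 and i.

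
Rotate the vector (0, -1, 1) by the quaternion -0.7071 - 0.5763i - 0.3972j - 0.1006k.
(0.362, -1.051, -0.875)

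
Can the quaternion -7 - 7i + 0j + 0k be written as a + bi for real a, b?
Yes. The quaternion -7 - 7i has j- and k-coefficients y = z = 0, so it lies in the complex subalgebra spanned by 1 and i.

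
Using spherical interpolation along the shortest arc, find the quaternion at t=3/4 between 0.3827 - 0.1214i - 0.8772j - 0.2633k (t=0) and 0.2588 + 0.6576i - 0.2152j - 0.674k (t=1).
0.3365 + 0.5118i - 0.4552j - 0.6462k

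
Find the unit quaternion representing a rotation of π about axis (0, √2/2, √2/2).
0.7071j + 0.7071k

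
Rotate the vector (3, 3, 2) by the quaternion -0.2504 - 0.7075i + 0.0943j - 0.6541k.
(0.753, -2.943, 3.573)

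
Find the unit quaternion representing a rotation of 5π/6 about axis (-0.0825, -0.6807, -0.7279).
0.2588 - 0.0797i - 0.6575j - 0.7031k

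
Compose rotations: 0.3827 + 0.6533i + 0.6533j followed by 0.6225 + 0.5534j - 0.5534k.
-0.1233 + 0.7682i + 0.2569j - 0.5733k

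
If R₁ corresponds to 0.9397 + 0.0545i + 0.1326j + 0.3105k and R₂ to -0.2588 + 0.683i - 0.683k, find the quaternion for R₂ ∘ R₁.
-0.0683 + 0.7183i - 0.2836j - 0.6316k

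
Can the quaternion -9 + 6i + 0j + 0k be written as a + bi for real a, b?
Yes. The quaternion -9 + 6i has j- and k-coefficients y = z = 0, so it lies in the complex subalgebra spanned by 1 and i.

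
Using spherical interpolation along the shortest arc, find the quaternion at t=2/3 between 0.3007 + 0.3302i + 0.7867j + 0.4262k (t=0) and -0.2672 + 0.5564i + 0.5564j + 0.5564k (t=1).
-0.0786 + 0.5055i + 0.6686j + 0.5398k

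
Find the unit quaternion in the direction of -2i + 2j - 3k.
-0.4851i + 0.4851j - 0.7276k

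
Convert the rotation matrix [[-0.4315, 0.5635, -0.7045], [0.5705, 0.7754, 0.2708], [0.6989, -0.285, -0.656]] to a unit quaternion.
-0.4147 + 0.3351i + 0.846j - 0.0042k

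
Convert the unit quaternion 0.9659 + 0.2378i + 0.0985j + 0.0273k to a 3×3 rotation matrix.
[[0.9791, -0.0059, 0.2033], [0.0996, 0.8854, -0.454], [-0.1773, 0.4648, 0.8675]]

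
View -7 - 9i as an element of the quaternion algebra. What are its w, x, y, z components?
-7 - 9i + 0j + 0k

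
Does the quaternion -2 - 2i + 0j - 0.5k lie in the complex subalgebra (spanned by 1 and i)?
No. The quaternion -2 - 2i - 0.5k has j-coefficient y = 0 and k-coefficient z = -0.5, not both zero, so it does not lie in the complex subalgebra spanned by 1 and i.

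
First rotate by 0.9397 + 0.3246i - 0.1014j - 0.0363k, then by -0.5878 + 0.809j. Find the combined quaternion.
-0.4703 - 0.2202i + 0.8198j - 0.2413k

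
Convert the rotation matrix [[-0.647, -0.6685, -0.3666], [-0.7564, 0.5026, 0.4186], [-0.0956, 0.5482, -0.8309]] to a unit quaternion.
-0.0785 - 0.4127i + 0.8632j + 0.28k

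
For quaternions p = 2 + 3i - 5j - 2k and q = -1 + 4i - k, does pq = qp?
No: pq = -16 + 10i + 20k ≠ -16 + 10j - 20k = qp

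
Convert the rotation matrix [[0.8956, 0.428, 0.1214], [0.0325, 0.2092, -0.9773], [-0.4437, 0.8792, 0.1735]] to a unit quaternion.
0.7547 + 0.615i + 0.1872j - 0.131k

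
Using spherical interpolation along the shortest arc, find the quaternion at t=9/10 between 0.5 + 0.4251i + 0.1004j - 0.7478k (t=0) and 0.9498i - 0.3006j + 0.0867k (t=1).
0.0659 + 0.9597i - 0.2728j - 0.0161k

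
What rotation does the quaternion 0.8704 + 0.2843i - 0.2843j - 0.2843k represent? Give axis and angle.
axis = (√3/3, -√3/3, -√3/3), θ = 59°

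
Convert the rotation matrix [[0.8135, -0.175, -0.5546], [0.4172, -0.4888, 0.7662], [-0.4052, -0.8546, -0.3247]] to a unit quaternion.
-0.5 + 0.8104i + 0.0747j - 0.2961k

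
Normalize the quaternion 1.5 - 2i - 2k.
0.4685 - 0.6247i - 0.6247k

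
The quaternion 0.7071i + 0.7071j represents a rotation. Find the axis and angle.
axis = (√2/2, √2/2, 0), θ = π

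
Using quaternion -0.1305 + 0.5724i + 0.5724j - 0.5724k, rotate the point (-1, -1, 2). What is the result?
(-1.805, -1.506, 0.689)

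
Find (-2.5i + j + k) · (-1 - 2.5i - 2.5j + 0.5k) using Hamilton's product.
-4.25 + 5.5i - 2.25j + 7.75k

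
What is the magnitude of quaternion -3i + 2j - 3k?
√22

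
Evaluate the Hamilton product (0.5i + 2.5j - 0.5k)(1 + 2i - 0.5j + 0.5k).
0.5 + 1.5i + 1.25j - 5.75k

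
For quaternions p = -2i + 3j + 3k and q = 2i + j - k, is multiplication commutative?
No: pq = 4 - 6i + 4j - 8k ≠ 4 + 6i - 4j + 8k = qp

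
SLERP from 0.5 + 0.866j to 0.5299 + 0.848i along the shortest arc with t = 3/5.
0.6452 + 0.6195i + 0.4471j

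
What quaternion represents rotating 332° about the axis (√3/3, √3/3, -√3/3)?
-0.9703 + 0.1397i + 0.1397j - 0.1397k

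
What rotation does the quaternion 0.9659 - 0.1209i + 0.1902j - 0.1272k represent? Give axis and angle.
axis = (-0.4672, 0.735, -0.4915), θ = π/6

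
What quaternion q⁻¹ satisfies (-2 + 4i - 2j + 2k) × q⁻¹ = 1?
-0.0714 - 0.1429i + 0.0714j - 0.0714k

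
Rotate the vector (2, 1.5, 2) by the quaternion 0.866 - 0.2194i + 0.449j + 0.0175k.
(2.391, 1.813, -1.116)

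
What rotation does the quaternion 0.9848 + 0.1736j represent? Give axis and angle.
axis = (0, 1, 0), θ = 20°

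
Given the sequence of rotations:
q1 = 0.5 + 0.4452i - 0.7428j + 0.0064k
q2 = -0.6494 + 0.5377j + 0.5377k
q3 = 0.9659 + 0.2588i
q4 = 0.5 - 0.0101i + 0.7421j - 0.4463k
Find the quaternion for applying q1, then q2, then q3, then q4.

q2 · q1 = 0.0713 + 0.1137i + 0.9906j + 0.0253k
q3 · q2 · q1 = 0.0394 + 0.1283i + 0.9503j + 0.2808k
q4 · q3 · q2 · q1 = -0.5589 + 0.6963i + 0.45j + 0.018k
-0.5589 + 0.6963i + 0.45j + 0.018k


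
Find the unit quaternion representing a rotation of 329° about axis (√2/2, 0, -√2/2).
-0.9636 + 0.189i - 0.189k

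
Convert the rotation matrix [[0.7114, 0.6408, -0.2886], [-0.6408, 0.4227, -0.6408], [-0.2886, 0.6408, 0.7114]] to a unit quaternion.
0.8434 + 0.3799i - 0.3799k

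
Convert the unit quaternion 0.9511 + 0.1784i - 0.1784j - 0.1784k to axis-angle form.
axis = (√3/3, -√3/3, -√3/3), θ = 36°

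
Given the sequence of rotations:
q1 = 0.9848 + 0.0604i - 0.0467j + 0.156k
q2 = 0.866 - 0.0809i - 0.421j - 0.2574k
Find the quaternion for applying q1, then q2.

q2 · q1 = 0.8782 - 0.1051i - 0.458j - 0.0892k
0.8782 - 0.1051i - 0.458j - 0.0892k


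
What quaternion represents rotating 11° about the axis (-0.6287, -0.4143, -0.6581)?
0.9954 - 0.0603i - 0.0397j - 0.0631k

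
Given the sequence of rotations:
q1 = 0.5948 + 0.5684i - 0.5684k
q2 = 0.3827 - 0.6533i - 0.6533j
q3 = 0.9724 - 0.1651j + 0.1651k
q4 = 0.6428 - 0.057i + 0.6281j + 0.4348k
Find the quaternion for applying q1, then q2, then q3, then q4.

q2 · q1 = 0.599 + 0.2003i - 0.7599j + 0.1538k
q3 · q2 · q1 = 0.4316 + 0.2948i - 0.8048j + 0.2815k
q4 · q3 · q2 · q1 = 0.6773 + 0.6916i - 0.102j + 0.2293k
0.6773 + 0.6916i - 0.102j + 0.2293k


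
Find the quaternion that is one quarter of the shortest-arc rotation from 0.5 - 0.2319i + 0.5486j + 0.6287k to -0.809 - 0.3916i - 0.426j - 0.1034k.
0.6308 - 0.0734i + 0.5601j + 0.5319k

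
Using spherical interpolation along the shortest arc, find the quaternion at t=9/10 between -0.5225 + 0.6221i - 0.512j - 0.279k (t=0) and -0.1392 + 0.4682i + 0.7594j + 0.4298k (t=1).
0.0599 - 0.3644i - 0.8094j - 0.4566k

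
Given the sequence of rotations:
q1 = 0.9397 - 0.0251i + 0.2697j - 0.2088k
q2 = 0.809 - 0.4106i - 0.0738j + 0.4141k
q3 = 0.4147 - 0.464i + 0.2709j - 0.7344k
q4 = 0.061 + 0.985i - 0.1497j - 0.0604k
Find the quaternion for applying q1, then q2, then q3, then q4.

q2 · q1 = 0.8563 - 0.5024i + 0.0527j + 0.1076k
q3 · q2 · q1 = 0.1867 - 0.5378i + 0.6727j - 0.4726k
q4 · q3 · q2 · q1 = 0.6133 + 0.2625i + 0.5111j + 0.542k
0.6133 + 0.2625i + 0.5111j + 0.542k


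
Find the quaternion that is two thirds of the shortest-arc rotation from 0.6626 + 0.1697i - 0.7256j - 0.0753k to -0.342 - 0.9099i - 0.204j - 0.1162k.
0.5688 + 0.8048i - 0.1591j + 0.0597k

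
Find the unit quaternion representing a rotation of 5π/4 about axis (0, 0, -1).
-0.3827 - 0.9239k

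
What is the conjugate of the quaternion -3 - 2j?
-3 + 2j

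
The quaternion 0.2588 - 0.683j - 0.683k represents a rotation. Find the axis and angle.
axis = (0, -√2/2, -√2/2), θ = 5π/6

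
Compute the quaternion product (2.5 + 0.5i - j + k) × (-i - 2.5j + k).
-3 - i - 7.75j + 0.25k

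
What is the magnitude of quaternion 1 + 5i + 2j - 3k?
√39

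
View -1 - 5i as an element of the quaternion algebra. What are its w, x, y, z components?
-1 - 5i + 0j + 0k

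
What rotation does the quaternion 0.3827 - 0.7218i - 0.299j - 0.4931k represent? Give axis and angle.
axis = (-0.7813, -0.3236, -0.5337), θ = 3π/4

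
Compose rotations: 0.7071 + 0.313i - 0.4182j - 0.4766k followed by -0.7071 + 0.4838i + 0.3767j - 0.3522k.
-0.6617 - 0.2061i + 0.6824j - 0.2323k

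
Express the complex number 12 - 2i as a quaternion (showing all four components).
12 - 2i + 0j + 0k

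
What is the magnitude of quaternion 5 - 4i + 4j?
√57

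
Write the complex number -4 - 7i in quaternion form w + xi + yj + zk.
-4 - 7i + 0j + 0k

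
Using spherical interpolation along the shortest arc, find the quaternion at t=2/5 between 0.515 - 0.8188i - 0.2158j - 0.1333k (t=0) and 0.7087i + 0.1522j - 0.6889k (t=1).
0.3474 - 0.8826i - 0.2165j + 0.2311k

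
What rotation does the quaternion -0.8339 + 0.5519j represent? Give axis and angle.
axis = (0, 1, 0), θ = 293°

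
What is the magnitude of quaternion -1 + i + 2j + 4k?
√22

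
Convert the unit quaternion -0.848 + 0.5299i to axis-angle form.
axis = (1, 0, 0), θ = 296°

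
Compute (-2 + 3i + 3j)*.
-2 - 3i - 3j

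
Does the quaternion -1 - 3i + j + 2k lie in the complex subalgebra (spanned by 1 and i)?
No. The quaternion -1 - 3i + j + 2k has j-coefficient y = 1 and k-coefficient z = 2, not both zero, so it does not lie in the complex subalgebra spanned by 1 and i.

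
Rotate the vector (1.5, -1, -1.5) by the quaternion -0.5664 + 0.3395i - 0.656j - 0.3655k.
(-0.075, -1.846, -1.445)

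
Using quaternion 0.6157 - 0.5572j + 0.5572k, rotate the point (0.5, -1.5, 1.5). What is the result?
(-0.121, -1.157, 1.843)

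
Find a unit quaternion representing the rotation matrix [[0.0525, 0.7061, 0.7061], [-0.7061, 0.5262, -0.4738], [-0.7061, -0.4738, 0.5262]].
0.7254 + 0.4867j - 0.4867k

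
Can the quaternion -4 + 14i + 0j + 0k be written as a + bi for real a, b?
Yes. The quaternion -4 + 14i has j- and k-coefficients y = z = 0, so it lies in the complex subalgebra spanned by 1 and i.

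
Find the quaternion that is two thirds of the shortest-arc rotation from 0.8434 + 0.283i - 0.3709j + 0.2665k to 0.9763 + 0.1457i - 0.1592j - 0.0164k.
0.949 + 0.1953i - 0.2345j + 0.0799k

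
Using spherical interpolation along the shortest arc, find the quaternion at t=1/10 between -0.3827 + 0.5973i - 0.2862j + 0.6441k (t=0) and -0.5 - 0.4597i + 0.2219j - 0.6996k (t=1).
-0.2966 + 0.6066i - 0.2909j + 0.6778k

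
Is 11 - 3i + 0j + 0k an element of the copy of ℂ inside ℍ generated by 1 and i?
Yes. The quaternion 11 - 3i has j- and k-coefficients y = z = 0, so it lies in the complex subalgebra spanned by 1 and i.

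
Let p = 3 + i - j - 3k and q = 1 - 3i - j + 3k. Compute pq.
14 - 14i + 2j + 2k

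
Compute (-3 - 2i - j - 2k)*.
-3 + 2i + j + 2k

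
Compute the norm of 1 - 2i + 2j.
3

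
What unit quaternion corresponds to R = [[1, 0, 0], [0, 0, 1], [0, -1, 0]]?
0.7071 - 0.7071i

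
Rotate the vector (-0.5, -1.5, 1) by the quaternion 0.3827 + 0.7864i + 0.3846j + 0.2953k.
(-0.074, -0.173, -1.861)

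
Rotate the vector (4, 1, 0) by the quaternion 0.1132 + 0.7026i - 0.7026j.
(-0.936, -3.936, 0.795)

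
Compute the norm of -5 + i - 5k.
√51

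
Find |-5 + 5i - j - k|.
√52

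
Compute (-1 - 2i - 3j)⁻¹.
-0.0714 + 0.1429i + 0.2143j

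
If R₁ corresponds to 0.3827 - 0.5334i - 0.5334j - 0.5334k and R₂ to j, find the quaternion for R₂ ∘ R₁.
0.5334 - 0.5334i + 0.3827j + 0.5334k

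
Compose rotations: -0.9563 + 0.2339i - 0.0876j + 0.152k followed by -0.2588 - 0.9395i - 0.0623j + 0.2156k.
0.429 + 0.8473i + 0.2755j - 0.1486k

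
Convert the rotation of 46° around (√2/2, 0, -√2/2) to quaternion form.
0.9205 + 0.2763i - 0.2763k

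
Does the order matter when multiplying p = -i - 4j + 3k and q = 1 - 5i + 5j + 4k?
Yes: pq = 3 - 32i - 15j - 22k ≠ 3 + 30i + 7j + 28k = qp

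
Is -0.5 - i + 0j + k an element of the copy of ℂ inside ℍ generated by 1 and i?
No. The quaternion -0.5 - i + k has j-coefficient y = 0 and k-coefficient z = 1, not both zero, so it does not lie in the complex subalgebra spanned by 1 and i.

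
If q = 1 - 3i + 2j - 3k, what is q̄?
1 + 3i - 2j + 3k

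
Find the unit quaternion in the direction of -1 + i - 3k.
-0.3015 + 0.3015i - 0.9045k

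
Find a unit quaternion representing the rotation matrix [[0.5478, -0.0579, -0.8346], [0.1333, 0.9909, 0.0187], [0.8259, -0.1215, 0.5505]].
0.8788 - 0.0399i - 0.4724j + 0.0544k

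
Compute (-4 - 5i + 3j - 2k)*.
-4 + 5i - 3j + 2k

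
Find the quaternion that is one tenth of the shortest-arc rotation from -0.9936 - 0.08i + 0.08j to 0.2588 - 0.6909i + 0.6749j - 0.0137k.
-0.9996 + 0.0215i - 0.0192j + 0.002k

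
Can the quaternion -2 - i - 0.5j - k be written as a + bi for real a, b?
No. The quaternion -2 - i - 0.5j - k has j-coefficient y = -0.5 and k-coefficient z = -1, not both zero, so it does not lie in the complex subalgebra spanned by 1 and i.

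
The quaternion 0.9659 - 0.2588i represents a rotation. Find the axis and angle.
axis = (-1, 0, 0), θ = π/6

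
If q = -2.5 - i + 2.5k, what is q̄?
-2.5 + i - 2.5k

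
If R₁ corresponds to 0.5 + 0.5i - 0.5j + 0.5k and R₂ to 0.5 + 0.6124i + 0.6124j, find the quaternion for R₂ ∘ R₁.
0.25 + 0.8624i - 0.25j - 0.3624k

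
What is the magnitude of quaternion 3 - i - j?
√11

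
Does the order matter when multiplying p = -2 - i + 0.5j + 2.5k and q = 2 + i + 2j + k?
Yes: pq = -6.5 - 8.5i + 0.5j + 0.5k ≠ -6.5 + 0.5i - 6.5j + 5.5k = qp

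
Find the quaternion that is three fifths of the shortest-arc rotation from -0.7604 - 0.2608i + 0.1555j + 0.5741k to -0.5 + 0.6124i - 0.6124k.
-0.0342 - 0.6128i + 0.0854j + 0.7849k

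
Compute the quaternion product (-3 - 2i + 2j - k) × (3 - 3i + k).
-14 + 5i + 11j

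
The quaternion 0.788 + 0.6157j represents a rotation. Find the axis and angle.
axis = (0, 1, 0), θ = 76°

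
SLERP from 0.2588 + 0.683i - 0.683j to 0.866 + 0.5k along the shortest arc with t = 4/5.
0.8525 + 0.1862i - 0.1862j + 0.4515k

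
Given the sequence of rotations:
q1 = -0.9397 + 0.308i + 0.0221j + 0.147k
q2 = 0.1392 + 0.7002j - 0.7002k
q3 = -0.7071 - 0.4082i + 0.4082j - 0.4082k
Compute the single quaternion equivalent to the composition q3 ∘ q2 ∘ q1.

q2 · q1 = -0.0434 + 0.1613i - 0.8706j + 0.4628k
q3 · q2 · q1 = 0.6408 - 0.2628i + 0.721j - 0.02k
0.6408 - 0.2628i + 0.721j - 0.02k


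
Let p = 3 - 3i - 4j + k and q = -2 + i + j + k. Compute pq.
4i + 15j + 2k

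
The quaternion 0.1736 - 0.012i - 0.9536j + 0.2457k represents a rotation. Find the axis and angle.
axis = (-0.0122, -0.9683, 0.2495), θ = 160°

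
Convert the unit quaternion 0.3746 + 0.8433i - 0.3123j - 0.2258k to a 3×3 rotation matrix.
[[0.703, -0.3576, -0.6148], [-0.6959, -0.5243, -0.4908], [-0.1469, 0.7728, -0.6174]]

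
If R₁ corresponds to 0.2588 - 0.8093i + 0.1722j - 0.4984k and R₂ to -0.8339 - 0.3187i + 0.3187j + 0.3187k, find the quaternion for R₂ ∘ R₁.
-0.3698 + 0.3787i - 0.4779j + 0.7011k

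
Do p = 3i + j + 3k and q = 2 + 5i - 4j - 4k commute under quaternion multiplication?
No: pq = 1 + 14i + 29j - 11k ≠ 1 - 2i - 25j + 23k = qp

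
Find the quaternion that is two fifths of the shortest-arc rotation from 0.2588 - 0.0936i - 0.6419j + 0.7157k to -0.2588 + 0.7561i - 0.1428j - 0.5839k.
0.3007 - 0.4241i - 0.3723j + 0.7688k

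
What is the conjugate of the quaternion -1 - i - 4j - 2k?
-1 + i + 4j + 2k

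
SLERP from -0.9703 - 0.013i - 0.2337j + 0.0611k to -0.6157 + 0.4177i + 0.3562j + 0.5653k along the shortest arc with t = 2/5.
-0.9352 + 0.1844i + 0.008j + 0.3023k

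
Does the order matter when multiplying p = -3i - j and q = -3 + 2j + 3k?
Yes: pq = 2 + 6i + 12j - 6k ≠ 2 + 12i - 6j + 6k = qp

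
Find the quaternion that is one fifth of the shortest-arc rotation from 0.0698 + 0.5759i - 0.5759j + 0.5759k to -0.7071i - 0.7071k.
0.0572 + 0.6222i - 0.4717j + 0.6222k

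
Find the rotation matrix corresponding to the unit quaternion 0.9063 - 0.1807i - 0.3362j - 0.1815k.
[[0.7081, 0.4505, -0.5438], [-0.2075, 0.8688, 0.4496], [0.675, -0.2055, 0.7086]]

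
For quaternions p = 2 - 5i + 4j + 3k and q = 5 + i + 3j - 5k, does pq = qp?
No: pq = 18 - 52i + 4j - 14k ≠ 18 + 6i + 48j + 24k = qp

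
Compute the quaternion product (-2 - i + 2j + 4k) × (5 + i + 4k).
-25 + i + 18j + 10k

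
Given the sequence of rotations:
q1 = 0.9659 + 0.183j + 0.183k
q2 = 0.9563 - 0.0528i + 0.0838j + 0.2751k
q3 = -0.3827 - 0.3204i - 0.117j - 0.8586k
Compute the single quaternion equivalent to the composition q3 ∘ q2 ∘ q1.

q2 · q1 = 0.858 - 0.086i + 0.2656j + 0.4311k
q3 · q2 · q1 = 0.0453 - 0.0644i + 0.0099j - 0.9968k
0.0453 - 0.0644i + 0.0099j - 0.9968k


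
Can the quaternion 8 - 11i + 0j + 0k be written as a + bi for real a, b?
Yes. The quaternion 8 - 11i has j- and k-coefficients y = z = 0, so it lies in the complex subalgebra spanned by 1 and i.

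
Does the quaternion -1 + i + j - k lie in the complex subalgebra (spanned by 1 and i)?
No. The quaternion -1 + i + j - k has j-coefficient y = 1 and k-coefficient z = -1, not both zero, so it does not lie in the complex subalgebra spanned by 1 and i.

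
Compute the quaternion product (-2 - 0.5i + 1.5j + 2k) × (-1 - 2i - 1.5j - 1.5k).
6.25 + 5.25i - 3.25j + 4.75k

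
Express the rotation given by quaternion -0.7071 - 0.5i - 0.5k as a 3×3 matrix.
[[0.5, -0.7071, 0.5], [0.7071, 0, -0.7071], [0.5, 0.7071, 0.5]]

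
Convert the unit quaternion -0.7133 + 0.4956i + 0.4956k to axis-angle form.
axis = (√2/2, 0, √2/2), θ = 271°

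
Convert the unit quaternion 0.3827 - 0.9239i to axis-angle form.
axis = (-1, 0, 0), θ = 3π/4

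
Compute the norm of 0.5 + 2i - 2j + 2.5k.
3.808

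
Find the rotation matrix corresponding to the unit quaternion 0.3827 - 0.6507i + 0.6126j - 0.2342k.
[[0.1397, -0.618, 0.7737], [-0.9765, 0.0435, 0.2111], [-0.1641, -0.785, -0.5974]]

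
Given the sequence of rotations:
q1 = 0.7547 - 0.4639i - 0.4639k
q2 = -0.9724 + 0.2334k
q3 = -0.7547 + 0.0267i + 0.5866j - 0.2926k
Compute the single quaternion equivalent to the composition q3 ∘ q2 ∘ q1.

q2 · q1 = -0.6256 + 0.4511i - 0.1083j + 0.6272k
q3 · q2 · q1 = 0.7071 - 0.0209i - 0.434j - 0.5578k
0.7071 - 0.0209i - 0.434j - 0.5578k


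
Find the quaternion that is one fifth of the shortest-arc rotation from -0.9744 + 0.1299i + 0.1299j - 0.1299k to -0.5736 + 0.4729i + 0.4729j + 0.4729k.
-0.9515 + 0.2175i + 0.2175j - 0.0012k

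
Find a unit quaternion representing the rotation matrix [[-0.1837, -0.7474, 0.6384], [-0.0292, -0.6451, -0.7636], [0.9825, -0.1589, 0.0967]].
0.2588 + 0.5841i - 0.3324j + 0.6938k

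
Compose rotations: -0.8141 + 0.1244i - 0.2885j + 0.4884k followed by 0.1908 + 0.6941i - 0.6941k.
0.0973 - 0.7416i - 0.4804j + 0.458k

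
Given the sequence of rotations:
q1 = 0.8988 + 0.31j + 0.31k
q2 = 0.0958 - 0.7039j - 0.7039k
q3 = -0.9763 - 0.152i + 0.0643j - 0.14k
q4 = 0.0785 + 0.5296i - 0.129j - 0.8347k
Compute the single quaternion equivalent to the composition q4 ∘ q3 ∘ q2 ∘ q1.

q2 · q1 = 0.5225 - 0.603j - 0.603k
q3 · q2 · q1 = -0.5558 - 0.2026i + 0.5306j + 0.6072k
q4 · q3 · q2 · q1 = 0.6389 + 0.0543i - 0.0391j + 0.7665k
0.6389 + 0.0543i - 0.0391j + 0.7665k


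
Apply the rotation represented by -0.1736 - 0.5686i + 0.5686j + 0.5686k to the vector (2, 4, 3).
(-4.915, -1.513, 1.598)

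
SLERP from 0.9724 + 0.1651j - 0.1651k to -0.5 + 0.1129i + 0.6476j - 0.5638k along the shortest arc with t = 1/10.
0.994 - 0.015i + 0.0711j - 0.0823k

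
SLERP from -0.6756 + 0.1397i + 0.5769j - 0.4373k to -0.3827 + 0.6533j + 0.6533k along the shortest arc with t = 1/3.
-0.6826 + 0.1079i + 0.72j - 0.0633k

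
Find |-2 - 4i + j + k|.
√22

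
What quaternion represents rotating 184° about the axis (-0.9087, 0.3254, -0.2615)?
-0.0349 - 0.9081i + 0.3252j - 0.2613k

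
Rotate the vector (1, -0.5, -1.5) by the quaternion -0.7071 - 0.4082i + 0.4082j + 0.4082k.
(1.577, -0.711, -0.711)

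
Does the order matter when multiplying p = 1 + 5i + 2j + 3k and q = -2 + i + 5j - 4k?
Yes: pq = -5 - 32i + 24j + 13k ≠ -5 + 14i - 22j - 33k = qp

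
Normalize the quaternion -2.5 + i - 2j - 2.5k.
-0.5976 + 0.239i - 0.4781j - 0.5976k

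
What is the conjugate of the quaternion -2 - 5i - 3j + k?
-2 + 5i + 3j - k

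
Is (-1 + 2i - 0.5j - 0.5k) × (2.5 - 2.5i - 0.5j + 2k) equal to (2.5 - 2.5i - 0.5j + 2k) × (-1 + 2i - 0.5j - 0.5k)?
No: pq = 3.25 + 6.25i - 3.5j - 5.5k ≠ 3.25 + 8.75i + 2j - k = qp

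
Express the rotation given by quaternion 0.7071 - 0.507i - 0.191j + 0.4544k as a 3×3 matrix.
[[0.5141, -0.4489, -0.7309], [0.8363, 0.0729, 0.5434], [-0.1906, -0.8906, 0.4129]]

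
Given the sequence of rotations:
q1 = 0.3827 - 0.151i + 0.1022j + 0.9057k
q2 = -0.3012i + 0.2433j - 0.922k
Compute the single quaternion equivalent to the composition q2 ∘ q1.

q2 · q1 = 0.7647 + 0.1993i + 0.5051j - 0.3469k
0.7647 + 0.1993i + 0.5051j - 0.3469k


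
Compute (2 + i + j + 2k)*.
2 - i - j - 2k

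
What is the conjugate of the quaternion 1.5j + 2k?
-1.5j - 2k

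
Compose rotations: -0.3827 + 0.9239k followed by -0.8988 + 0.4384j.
0.344 + 0.405i - 0.1678j - 0.8304k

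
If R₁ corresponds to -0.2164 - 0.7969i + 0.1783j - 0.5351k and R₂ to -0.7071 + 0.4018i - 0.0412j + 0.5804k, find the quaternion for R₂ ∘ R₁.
0.7911 + 0.3951i - 0.3647j + 0.2916k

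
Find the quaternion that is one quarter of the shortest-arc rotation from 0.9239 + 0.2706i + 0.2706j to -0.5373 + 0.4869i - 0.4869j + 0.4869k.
0.9157 + 0.0754i + 0.3668j - 0.1457k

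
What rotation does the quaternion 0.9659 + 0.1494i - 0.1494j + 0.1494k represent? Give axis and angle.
axis = (√3/3, -√3/3, √3/3), θ = π/6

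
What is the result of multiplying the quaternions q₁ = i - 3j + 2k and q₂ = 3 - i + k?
-1 - 12j + 3k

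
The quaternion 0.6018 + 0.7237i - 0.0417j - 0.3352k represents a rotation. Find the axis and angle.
axis = (0.9062, -0.0522, -0.4197), θ = 106°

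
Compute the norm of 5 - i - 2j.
√30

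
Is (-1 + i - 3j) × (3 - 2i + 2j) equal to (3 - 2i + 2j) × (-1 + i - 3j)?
No: pq = 5 + 5i - 11j - 4k ≠ 5 + 5i - 11j + 4k = qp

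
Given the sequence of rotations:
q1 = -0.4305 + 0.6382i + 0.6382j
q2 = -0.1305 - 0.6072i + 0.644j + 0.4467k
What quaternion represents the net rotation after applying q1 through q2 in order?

q2 · q1 = 0.0327 - 0.107i - 0.0754j - 0.9908k
0.0327 - 0.107i - 0.0754j - 0.9908k


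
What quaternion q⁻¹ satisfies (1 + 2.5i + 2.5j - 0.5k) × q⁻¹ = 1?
0.0727 - 0.1818i - 0.1818j + 0.0364k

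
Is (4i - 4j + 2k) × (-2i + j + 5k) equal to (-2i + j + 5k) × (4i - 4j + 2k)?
No: pq = 2 - 22i - 24j - 4k ≠ 2 + 22i + 24j + 4k = qp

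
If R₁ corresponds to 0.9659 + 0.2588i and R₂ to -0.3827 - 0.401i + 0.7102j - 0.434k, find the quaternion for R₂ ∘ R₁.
-0.2659 - 0.4864i + 0.5737j - 0.603k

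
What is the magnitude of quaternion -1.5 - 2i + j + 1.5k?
3.082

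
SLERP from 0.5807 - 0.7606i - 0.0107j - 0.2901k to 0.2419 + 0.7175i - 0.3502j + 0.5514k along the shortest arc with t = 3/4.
-0.0259 - 0.8006i + 0.2794j - 0.5294k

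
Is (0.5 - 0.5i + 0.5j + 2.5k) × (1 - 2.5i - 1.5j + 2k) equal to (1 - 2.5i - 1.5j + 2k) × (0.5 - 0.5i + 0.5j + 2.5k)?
No: pq = -5 + 3i - 5.5j + 5.5k ≠ -5 - 6.5i + 5j + 1.5k = qp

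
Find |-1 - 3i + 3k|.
√19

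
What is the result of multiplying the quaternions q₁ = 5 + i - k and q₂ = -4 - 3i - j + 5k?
-12 - 20i - 7j + 28k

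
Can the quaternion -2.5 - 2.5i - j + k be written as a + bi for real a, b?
No. The quaternion -2.5 - 2.5i - j + k has j-coefficient y = -1 and k-coefficient z = 1, not both zero, so it does not lie in the complex subalgebra spanned by 1 and i.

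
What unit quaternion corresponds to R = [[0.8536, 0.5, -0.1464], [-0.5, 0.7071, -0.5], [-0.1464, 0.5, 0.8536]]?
0.9239 + 0.2706i - 0.2706k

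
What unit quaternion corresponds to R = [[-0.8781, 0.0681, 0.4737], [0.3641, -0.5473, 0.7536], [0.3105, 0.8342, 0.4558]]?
0.0872 + 0.231i + 0.4677j + 0.8487k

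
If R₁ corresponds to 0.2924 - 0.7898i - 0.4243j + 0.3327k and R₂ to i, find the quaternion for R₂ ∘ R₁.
0.7898 + 0.2924i - 0.3327j - 0.4243k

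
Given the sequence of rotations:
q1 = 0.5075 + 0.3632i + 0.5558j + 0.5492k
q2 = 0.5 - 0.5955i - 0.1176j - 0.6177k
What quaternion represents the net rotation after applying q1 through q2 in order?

q2 · q1 = 0.8746 + 0.1581i + 0.3209j - 0.3271k
0.8746 + 0.1581i + 0.3209j - 0.3271k


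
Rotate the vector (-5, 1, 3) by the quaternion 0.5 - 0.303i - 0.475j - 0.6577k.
(2.298, 4.584, -2.951)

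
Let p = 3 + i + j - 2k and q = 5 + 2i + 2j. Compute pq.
11 + 15i + 7j - 10k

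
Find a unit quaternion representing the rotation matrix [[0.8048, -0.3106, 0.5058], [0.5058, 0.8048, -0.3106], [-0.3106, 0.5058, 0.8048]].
0.9239 + 0.2209i + 0.2209j + 0.2209k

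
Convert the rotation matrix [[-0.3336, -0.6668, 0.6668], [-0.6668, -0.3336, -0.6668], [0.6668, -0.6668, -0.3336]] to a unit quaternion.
0.5774i - 0.5774j + 0.5774k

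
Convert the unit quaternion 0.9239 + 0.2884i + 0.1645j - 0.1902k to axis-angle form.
axis = (0.7537, 0.4299, -0.4971), θ = π/4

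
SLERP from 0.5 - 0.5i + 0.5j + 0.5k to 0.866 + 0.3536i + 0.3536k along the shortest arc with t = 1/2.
0.8069 - 0.0865i + 0.2953j + 0.5042k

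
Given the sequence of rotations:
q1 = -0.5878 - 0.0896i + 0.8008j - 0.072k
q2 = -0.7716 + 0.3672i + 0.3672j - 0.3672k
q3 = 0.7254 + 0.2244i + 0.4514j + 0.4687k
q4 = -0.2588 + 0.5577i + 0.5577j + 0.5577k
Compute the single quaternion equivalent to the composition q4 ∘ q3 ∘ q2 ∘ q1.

q2 · q1 = 0.166 + 0.1209i - 0.7744j + 0.5984k
q3 · q2 · q1 = 0.1624 + 0.758i - 0.5644j + 0.2835k
q4 · q3 · q2 · q1 = -0.3081 + 0.3673i + 0.5013j - 0.7203k
-0.3081 + 0.3673i + 0.5013j - 0.7203k


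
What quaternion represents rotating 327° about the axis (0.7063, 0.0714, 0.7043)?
-0.9588 + 0.2006i + 0.0203j + 0.2k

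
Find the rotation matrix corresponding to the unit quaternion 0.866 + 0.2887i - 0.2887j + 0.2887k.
[[0.6666, -0.6667, -0.3333], [0.3333, 0.6666, -0.6667], [0.6667, 0.3333, 0.6666]]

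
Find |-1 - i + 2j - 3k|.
√15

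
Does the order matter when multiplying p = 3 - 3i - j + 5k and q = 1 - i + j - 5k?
Yes: pq = 26 - 6i - 18j - 14k ≠ 26 - 6i + 22j - 6k = qp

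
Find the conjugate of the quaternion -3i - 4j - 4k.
3i + 4j + 4k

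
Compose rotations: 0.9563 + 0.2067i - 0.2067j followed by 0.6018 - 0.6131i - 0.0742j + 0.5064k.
0.6869 - 0.3572i - 0.0907j + 0.6263k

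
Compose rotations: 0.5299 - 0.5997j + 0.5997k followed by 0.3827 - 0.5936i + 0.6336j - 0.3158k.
0.7721 - 0.124i + 0.4622j + 0.4181k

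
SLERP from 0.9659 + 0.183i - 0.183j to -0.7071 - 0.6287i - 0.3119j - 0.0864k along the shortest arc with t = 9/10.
0.7536 + 0.596i + 0.2657j + 0.0792k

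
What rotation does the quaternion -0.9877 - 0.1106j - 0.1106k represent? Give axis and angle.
axis = (0, -√2/2, -√2/2), θ = 342°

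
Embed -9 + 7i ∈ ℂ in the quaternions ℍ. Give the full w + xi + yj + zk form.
-9 + 7i + 0j + 0k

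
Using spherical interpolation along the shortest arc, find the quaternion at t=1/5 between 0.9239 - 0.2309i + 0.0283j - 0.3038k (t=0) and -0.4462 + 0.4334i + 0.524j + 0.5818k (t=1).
0.8716 - 0.2899i - 0.0937j - 0.384k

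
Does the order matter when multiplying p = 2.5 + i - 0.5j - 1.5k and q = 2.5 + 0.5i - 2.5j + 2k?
Yes: pq = 7.5 - i - 10.25j - k ≠ 7.5 + 8.5i - 4.75j + 3.5k = qp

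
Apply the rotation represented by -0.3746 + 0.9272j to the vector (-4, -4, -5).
(6.351, -4, 0.818)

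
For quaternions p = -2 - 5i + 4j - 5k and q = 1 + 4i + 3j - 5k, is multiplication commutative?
No: pq = -19 - 18i - 47j - 26k ≠ -19 - 8i + 43j + 36k = qp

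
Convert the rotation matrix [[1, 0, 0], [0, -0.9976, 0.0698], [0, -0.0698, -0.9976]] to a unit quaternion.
-0.0349 + 0.9994i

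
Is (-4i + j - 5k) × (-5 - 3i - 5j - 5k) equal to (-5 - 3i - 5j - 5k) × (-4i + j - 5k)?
No: pq = -32 - 10i - 10j + 48k ≠ -32 + 50i + 2k = qp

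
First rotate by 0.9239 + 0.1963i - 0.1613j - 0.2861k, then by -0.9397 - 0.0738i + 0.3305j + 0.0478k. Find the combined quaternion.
-0.7867 - 0.3395i + 0.4452j + 0.26k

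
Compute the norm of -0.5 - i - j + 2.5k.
2.915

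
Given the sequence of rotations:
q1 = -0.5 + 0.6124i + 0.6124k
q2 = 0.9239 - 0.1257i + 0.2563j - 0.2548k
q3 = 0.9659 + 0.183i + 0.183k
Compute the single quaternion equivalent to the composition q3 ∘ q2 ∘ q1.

q2 · q1 = -0.2289 + 0.7856i - 0.2072j + 0.5362k
q3 · q2 · q1 = -0.463 + 0.7548i - 0.1545j + 0.4381k
-0.463 + 0.7548i - 0.1545j + 0.4381k
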